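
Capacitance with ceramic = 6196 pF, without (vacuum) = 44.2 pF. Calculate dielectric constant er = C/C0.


er = 6196 / 44.2 = 140.18

140.18


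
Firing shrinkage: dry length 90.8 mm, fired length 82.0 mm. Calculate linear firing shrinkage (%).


FS = (90.8 - 82.0) / 90.8 * 100 = 9.69%

9.69


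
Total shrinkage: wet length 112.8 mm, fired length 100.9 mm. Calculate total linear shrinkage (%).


TS = (112.8 - 100.9) / 112.8 * 100 = 10.55%

10.55


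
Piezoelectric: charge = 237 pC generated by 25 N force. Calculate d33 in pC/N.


d33 = 237 / 25 = 9.5 pC/N

9.5


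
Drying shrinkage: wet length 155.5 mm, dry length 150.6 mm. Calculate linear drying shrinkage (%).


DS = (155.5 - 150.6) / 155.5 * 100 = 3.15%

3.15


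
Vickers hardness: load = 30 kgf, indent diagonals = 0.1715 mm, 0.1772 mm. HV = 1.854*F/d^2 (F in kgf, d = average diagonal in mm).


d_avg = (0.1715+0.1772)/2 = 0.17435 mm
HV = 1.854*30/0.17435^2 = 1830

1830


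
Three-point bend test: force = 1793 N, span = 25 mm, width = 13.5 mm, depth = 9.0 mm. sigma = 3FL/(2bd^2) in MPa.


sigma = 3*1793*25/(2*13.5*9.0^2) = 61.5 MPa

61.5


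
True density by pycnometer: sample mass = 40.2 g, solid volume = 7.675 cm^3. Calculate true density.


TD = 40.2 / 7.675 = 5.238 g/cm^3

5.238


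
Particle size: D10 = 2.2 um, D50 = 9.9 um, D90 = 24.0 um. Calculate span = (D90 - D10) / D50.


Span = (24.0 - 2.2) / 9.9 = 21.8 / 9.9 = 2.202

2.202


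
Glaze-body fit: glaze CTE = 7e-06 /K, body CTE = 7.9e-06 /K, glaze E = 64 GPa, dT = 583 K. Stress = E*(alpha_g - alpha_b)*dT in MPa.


Stress = 64*1000*(7e-06 - 7.9e-06)*583 = -33.6 MPa

-33.6


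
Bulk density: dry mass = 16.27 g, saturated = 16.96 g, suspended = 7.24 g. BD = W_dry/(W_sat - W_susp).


BD = 16.27 / (16.96 - 7.24) = 16.27 / 9.72 = 1.674 g/cm^3

1.674


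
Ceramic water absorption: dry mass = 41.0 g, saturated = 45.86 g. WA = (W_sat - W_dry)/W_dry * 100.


WA = (45.86 - 41.0) / 41.0 * 100 = 11.85%

11.85


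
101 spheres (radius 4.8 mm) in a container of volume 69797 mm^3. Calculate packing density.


V_sphere = 4/3*pi*4.8^3 = 463.2467 mm^3
Total V = 101*463.2467 = 46787.9167 mm^3
PD = 46787.9167 / 69797 = 0.67

0.67


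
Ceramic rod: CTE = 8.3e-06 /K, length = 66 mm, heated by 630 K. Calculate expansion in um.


dL = 8.3e-06 * 66 * 630 * 1000 = 345.114 um

345.114


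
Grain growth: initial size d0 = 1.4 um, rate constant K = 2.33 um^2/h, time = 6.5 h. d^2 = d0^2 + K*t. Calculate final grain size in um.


d^2 = 1.4^2 + 2.33*6.5 = 17.105
d = sqrt(17.105) = 4.14 um

4.14


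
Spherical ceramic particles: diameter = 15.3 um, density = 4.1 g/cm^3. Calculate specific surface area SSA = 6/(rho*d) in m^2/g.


SSA = 6 / (4.1 * 15.3) = 0.096 m^2/g

0.096


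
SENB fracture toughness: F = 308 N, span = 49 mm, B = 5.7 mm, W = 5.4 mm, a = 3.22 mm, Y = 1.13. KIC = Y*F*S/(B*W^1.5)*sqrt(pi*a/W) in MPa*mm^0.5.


KIC = 1.13*308*49/(5.7*5.4^1.5)*sqrt(pi*3.22/5.4) = 326.34

326.34


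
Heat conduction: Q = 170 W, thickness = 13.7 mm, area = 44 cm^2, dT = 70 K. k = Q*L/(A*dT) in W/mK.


k = 170*13.7/1000/(44/10000*70) = 7.56 W/mK

7.56


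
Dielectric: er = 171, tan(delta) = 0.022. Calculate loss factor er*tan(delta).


Loss = 171 * 0.022 = 3.762

3.762


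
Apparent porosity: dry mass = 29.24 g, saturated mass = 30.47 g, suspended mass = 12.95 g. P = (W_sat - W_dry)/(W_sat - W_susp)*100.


P = (30.47 - 29.24) / (30.47 - 12.95) * 100 = 1.23 / 17.52 * 100 = 7.0%

7.0


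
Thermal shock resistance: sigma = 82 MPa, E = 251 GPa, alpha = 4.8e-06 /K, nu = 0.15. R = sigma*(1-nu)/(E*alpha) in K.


R = 82*(1-0.15)/(251*1000*4.8e-06) = 58 K

58


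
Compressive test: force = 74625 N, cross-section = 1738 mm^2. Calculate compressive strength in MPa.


CS = 74625 / 1738 = 42.9 MPa

42.9


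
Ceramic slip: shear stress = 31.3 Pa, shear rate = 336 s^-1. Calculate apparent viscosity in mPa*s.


eta = tau/gamma * 1000 = 31.3/336 * 1000 = 93.2 mPa*s

93.2


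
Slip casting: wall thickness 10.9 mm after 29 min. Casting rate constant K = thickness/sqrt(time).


K = 10.9 / sqrt(29) = 10.9 / 5.3852 = 2.024 mm/min^0.5

2.024


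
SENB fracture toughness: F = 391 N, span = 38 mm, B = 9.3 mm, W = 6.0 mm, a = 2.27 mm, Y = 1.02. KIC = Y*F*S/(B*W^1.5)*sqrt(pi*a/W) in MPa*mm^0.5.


KIC = 1.02*391*38/(9.3*6.0^1.5)*sqrt(pi*2.27/6.0) = 120.88

120.88


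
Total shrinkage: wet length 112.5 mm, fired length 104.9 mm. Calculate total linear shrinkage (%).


TS = (112.5 - 104.9) / 112.5 * 100 = 6.76%

6.76


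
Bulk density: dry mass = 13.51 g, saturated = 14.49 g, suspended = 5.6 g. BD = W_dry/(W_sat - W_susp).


BD = 13.51 / (14.49 - 5.6) = 13.51 / 8.89 = 1.52 g/cm^3

1.52


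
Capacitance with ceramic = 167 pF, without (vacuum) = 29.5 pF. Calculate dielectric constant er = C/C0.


er = 167 / 29.5 = 5.66

5.66


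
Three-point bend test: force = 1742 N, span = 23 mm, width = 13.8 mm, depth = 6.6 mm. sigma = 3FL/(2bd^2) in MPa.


sigma = 3*1742*23/(2*13.8*6.6^2) = 100.0 MPa

100.0


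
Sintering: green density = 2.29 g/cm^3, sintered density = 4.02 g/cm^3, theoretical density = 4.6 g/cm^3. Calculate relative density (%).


Relative = 4.02 / 4.6 * 100 = 87.4%

87.4


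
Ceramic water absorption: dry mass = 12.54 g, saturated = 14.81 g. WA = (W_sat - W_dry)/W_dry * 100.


WA = (14.81 - 12.54) / 12.54 * 100 = 18.1%

18.1


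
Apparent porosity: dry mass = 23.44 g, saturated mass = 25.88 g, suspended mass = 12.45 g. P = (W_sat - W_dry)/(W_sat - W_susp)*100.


P = (25.88 - 23.44) / (25.88 - 12.45) * 100 = 2.44 / 13.43 * 100 = 18.2%

18.2


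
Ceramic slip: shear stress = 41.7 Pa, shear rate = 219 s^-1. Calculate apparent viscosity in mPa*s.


eta = tau/gamma * 1000 = 41.7/219 * 1000 = 190.4 mPa*s

190.4


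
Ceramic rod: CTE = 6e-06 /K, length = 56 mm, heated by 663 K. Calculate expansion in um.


dL = 6e-06 * 56 * 663 * 1000 = 222.768 um

222.768


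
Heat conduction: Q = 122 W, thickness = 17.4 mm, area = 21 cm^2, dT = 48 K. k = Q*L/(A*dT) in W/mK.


k = 122*17.4/1000/(21/10000*48) = 21.06 W/mK

21.06


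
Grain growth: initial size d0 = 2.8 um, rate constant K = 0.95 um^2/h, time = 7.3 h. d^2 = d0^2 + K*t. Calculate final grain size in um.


d^2 = 2.8^2 + 0.95*7.3 = 14.775
d = sqrt(14.775) = 3.84 um

3.84


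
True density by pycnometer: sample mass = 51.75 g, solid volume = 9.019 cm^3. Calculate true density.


TD = 51.75 / 9.019 = 5.738 g/cm^3

5.738


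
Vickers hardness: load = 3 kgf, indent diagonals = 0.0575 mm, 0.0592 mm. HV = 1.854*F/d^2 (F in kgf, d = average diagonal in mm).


d_avg = (0.0575+0.0592)/2 = 0.05835 mm
HV = 1.854*3/0.05835^2 = 1634

1634


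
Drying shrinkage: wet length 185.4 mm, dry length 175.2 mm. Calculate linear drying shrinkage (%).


DS = (185.4 - 175.2) / 185.4 * 100 = 5.5%

5.5


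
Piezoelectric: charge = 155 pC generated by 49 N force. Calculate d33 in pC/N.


d33 = 155 / 49 = 3.2 pC/N

3.2


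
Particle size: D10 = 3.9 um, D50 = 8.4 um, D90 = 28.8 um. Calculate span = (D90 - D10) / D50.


Span = (28.8 - 3.9) / 8.4 = 24.9 / 8.4 = 2.964

2.964


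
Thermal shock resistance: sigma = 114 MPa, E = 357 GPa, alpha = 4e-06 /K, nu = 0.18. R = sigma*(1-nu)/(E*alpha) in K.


R = 114*(1-0.18)/(357*1000*4e-06) = 65 K

65


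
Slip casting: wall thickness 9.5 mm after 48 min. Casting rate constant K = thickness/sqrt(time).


K = 9.5 / sqrt(48) = 9.5 / 6.9282 = 1.371 mm/min^0.5

1.371


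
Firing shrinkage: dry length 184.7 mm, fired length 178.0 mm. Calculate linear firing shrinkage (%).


FS = (184.7 - 178.0) / 184.7 * 100 = 3.63%

3.63


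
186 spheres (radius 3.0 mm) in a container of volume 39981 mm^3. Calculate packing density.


V_sphere = 4/3*pi*3.0^3 = 113.0973 mm^3
Total V = 186*113.0973 = 21036.0978 mm^3
PD = 21036.0978 / 39981 = 0.526

0.526


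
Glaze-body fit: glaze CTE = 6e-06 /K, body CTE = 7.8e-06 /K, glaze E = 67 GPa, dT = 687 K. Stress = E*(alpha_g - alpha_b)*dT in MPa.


Stress = 67*1000*(6e-06 - 7.8e-06)*687 = -82.9 MPa

-82.9


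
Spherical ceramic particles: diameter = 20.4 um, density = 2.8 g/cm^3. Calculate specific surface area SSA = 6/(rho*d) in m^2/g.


SSA = 6 / (2.8 * 20.4) = 0.105 m^2/g

0.105


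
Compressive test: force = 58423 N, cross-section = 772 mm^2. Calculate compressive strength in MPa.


CS = 58423 / 772 = 75.7 MPa

75.7


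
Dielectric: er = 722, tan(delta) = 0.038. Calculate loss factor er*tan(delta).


Loss = 722 * 0.038 = 27.436

27.436


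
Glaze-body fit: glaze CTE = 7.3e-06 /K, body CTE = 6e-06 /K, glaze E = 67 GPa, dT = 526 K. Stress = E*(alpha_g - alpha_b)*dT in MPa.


Stress = 67*1000*(7.3e-06 - 6e-06)*526 = 45.8 MPa

45.8


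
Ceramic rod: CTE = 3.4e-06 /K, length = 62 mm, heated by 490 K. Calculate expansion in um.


dL = 3.4e-06 * 62 * 490 * 1000 = 103.292 um

103.292


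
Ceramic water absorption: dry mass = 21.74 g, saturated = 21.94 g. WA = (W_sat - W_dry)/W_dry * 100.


WA = (21.94 - 21.74) / 21.74 * 100 = 0.92%

0.92


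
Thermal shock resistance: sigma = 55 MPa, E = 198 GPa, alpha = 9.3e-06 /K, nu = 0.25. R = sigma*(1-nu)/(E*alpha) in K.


R = 55*(1-0.25)/(198*1000*9.3e-06) = 22 K

22


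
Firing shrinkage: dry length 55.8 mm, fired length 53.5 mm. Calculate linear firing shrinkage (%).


FS = (55.8 - 53.5) / 55.8 * 100 = 4.12%

4.12


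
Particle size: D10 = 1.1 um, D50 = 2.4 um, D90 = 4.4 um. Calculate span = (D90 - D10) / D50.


Span = (4.4 - 1.1) / 2.4 = 3.3 / 2.4 = 1.375

1.375


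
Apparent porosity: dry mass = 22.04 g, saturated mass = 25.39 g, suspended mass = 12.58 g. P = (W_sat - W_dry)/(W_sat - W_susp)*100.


P = (25.39 - 22.04) / (25.39 - 12.58) * 100 = 3.35 / 12.81 * 100 = 26.2%

26.2


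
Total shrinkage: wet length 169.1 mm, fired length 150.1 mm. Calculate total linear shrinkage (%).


TS = (169.1 - 150.1) / 169.1 * 100 = 11.24%

11.24


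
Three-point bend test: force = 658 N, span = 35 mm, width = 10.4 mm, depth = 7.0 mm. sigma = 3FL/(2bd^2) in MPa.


sigma = 3*658*35/(2*10.4*7.0^2) = 67.8 MPa

67.8


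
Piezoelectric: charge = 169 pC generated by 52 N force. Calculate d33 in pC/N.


d33 = 169 / 52 = 3.3 pC/N

3.3


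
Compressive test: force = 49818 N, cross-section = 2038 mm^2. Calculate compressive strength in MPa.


CS = 49818 / 2038 = 24.4 MPa

24.4


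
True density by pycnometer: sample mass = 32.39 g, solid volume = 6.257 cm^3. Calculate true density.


TD = 32.39 / 6.257 = 5.177 g/cm^3

5.177


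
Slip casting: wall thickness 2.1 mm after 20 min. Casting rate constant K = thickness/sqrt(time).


K = 2.1 / sqrt(20) = 2.1 / 4.4721 = 0.47 mm/min^0.5

0.47


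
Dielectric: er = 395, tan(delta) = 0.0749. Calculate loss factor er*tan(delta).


Loss = 395 * 0.0749 = 29.586

29.586


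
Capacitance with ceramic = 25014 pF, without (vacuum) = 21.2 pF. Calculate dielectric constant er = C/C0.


er = 25014 / 21.2 = 1179.91

1179.91


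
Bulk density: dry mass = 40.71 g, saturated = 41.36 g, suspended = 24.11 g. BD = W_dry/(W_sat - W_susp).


BD = 40.71 / (41.36 - 24.11) = 40.71 / 17.25 = 2.36 g/cm^3

2.36


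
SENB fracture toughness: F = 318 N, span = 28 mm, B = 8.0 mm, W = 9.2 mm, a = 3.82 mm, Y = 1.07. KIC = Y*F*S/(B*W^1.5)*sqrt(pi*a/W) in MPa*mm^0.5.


KIC = 1.07*318*28/(8.0*9.2^1.5)*sqrt(pi*3.82/9.2) = 48.74

48.74


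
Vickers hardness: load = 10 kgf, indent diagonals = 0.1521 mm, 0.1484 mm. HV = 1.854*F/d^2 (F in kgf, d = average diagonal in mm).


d_avg = (0.1521+0.1484)/2 = 0.15025 mm
HV = 1.854*10/0.15025^2 = 821

821


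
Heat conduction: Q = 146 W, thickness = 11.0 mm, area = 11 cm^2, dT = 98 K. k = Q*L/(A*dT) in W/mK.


k = 146*11.0/1000/(11/10000*98) = 14.9 W/mK

14.9


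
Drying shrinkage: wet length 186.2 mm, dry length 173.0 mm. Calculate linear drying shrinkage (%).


DS = (186.2 - 173.0) / 186.2 * 100 = 7.09%

7.09


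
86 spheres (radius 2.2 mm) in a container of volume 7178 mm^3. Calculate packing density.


V_sphere = 4/3*pi*2.2^3 = 44.6022 mm^3
Total V = 86*44.6022 = 3835.7892 mm^3
PD = 3835.7892 / 7178 = 0.534

0.534


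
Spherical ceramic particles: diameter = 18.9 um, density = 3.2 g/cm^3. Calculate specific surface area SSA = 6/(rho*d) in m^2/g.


SSA = 6 / (3.2 * 18.9) = 0.099 m^2/g

0.099


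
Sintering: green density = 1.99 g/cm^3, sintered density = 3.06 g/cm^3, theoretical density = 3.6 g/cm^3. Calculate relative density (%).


Relative = 3.06 / 3.6 * 100 = 85.0%

85.0


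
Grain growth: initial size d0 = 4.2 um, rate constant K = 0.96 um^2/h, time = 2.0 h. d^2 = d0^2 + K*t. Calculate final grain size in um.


d^2 = 4.2^2 + 0.96*2.0 = 19.56
d = sqrt(19.56) = 4.42 um

4.42


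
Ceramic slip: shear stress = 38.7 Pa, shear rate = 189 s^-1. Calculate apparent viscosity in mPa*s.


eta = tau/gamma * 1000 = 38.7/189 * 1000 = 204.8 mPa*s

204.8


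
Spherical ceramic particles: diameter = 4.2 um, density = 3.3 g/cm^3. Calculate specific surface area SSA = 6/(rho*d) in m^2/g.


SSA = 6 / (3.3 * 4.2) = 0.433 m^2/g

0.433


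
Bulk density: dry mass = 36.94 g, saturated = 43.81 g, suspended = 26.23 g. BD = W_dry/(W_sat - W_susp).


BD = 36.94 / (43.81 - 26.23) = 36.94 / 17.58 = 2.101 g/cm^3

2.101


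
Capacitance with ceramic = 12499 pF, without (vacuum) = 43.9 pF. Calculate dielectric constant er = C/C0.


er = 12499 / 43.9 = 284.72

284.72


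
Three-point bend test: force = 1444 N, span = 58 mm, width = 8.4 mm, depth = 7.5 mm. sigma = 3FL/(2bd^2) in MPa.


sigma = 3*1444*58/(2*8.4*7.5^2) = 265.9 MPa

265.9


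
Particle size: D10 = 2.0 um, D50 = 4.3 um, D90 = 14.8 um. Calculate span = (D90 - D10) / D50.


Span = (14.8 - 2.0) / 4.3 = 12.8 / 4.3 = 2.977

2.977


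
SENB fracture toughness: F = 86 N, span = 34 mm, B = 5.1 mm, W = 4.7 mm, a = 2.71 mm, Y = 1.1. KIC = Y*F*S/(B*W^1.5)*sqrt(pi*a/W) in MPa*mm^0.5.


KIC = 1.1*86*34/(5.1*4.7^1.5)*sqrt(pi*2.71/4.7) = 83.3

83.3


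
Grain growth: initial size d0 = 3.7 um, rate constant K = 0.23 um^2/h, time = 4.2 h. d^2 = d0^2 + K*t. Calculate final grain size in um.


d^2 = 3.7^2 + 0.23*4.2 = 14.656
d = sqrt(14.656) = 3.83 um

3.83


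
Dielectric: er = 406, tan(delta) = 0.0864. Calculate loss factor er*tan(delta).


Loss = 406 * 0.0864 = 35.078

35.078


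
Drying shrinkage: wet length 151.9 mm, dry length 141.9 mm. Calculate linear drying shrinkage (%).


DS = (151.9 - 141.9) / 151.9 * 100 = 6.58%

6.58


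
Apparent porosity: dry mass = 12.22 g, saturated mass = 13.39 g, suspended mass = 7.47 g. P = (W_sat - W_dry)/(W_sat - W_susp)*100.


P = (13.39 - 12.22) / (13.39 - 7.47) * 100 = 1.17 / 5.92 * 100 = 19.8%

19.8


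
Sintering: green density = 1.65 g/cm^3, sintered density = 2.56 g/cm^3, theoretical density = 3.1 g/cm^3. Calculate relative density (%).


Relative = 2.56 / 3.1 * 100 = 82.6%

82.6


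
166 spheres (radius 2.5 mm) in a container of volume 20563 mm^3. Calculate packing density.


V_sphere = 4/3*pi*2.5^3 = 65.4498 mm^3
Total V = 166*65.4498 = 10864.6668 mm^3
PD = 10864.6668 / 20563 = 0.528

0.528


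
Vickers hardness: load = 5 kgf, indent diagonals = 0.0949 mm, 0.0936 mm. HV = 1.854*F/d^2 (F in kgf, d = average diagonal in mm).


d_avg = (0.0949+0.0936)/2 = 0.09425 mm
HV = 1.854*5/0.09425^2 = 1044

1044


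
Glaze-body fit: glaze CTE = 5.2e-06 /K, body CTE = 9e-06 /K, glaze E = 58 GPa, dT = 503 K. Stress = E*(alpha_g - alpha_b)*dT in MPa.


Stress = 58*1000*(5.2e-06 - 9e-06)*503 = -110.9 MPa

-110.9


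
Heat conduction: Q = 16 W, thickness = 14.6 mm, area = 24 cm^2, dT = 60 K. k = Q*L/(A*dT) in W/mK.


k = 16*14.6/1000/(24/10000*60) = 1.62 W/mK

1.62


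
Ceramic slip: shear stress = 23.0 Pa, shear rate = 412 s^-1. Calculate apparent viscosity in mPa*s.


eta = tau/gamma * 1000 = 23.0/412 * 1000 = 55.8 mPa*s

55.8


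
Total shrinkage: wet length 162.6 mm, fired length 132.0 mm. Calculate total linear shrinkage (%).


TS = (162.6 - 132.0) / 162.6 * 100 = 18.82%

18.82


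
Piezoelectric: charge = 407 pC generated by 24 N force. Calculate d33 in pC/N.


d33 = 407 / 24 = 17.0 pC/N

17.0


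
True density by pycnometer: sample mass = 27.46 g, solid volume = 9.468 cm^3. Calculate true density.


TD = 27.46 / 9.468 = 2.9 g/cm^3

2.9


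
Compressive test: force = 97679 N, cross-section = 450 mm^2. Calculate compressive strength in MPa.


CS = 97679 / 450 = 217.1 MPa

217.1


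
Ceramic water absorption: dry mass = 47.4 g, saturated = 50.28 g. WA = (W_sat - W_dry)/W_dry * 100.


WA = (50.28 - 47.4) / 47.4 * 100 = 6.08%

6.08


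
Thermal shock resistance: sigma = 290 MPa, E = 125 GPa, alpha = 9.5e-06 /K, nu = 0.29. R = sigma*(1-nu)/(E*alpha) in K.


R = 290*(1-0.29)/(125*1000*9.5e-06) = 173 K

173


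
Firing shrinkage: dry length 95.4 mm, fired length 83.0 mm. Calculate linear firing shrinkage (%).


FS = (95.4 - 83.0) / 95.4 * 100 = 13.0%

13.0


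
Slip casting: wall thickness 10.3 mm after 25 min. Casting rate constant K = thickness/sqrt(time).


K = 10.3 / sqrt(25) = 10.3 / 5.0 = 2.06 mm/min^0.5

2.06


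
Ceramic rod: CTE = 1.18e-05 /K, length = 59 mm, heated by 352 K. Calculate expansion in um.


dL = 1.18e-05 * 59 * 352 * 1000 = 245.062 um

245.062


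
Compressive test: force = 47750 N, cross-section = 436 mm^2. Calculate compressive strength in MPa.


CS = 47750 / 436 = 109.5 MPa

109.5


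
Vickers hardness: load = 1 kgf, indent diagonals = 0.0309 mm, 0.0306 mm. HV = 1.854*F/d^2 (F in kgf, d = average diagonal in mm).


d_avg = (0.0309+0.0306)/2 = 0.03075 mm
HV = 1.854*1/0.03075^2 = 1961

1961


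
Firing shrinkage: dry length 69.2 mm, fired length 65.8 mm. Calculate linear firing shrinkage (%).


FS = (69.2 - 65.8) / 69.2 * 100 = 4.91%

4.91


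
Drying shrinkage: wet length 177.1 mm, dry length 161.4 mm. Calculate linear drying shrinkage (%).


DS = (177.1 - 161.4) / 177.1 * 100 = 8.87%

8.87


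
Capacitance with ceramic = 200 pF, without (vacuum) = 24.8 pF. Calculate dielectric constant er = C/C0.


er = 200 / 24.8 = 8.06

8.06


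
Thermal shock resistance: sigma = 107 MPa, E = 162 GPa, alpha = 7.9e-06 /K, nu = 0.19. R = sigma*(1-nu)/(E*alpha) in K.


R = 107*(1-0.19)/(162*1000*7.9e-06) = 68 K

68


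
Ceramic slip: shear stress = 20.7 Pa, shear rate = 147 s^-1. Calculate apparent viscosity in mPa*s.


eta = tau/gamma * 1000 = 20.7/147 * 1000 = 140.8 mPa*s

140.8


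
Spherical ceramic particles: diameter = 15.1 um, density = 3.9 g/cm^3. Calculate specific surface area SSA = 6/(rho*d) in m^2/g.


SSA = 6 / (3.9 * 15.1) = 0.102 m^2/g

0.102


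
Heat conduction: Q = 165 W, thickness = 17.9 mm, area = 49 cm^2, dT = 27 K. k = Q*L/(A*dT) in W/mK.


k = 165*17.9/1000/(49/10000*27) = 22.32 W/mK

22.32


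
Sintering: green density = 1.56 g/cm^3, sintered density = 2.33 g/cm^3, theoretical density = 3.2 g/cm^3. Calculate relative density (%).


Relative = 2.33 / 3.2 * 100 = 72.8%

72.8


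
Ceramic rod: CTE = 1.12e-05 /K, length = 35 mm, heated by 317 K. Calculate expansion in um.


dL = 1.12e-05 * 35 * 317 * 1000 = 124.264 um

124.264


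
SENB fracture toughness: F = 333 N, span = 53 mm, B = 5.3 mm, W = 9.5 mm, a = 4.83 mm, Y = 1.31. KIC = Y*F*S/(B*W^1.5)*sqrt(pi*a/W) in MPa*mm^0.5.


KIC = 1.31*333*53/(5.3*9.5^1.5)*sqrt(pi*4.83/9.5) = 188.29

188.29


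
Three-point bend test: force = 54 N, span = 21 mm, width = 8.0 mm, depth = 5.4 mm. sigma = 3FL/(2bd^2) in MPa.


sigma = 3*54*21/(2*8.0*5.4^2) = 7.3 MPa

7.3


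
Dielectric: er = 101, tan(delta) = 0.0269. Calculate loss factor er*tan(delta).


Loss = 101 * 0.0269 = 2.717

2.717


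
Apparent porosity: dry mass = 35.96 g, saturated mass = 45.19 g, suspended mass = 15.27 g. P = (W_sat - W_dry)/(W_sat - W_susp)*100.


P = (45.19 - 35.96) / (45.19 - 15.27) * 100 = 9.23 / 29.92 * 100 = 30.8%

30.8


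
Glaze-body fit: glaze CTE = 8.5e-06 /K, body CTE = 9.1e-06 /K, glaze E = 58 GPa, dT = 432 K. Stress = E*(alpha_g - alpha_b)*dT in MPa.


Stress = 58*1000*(8.5e-06 - 9.1e-06)*432 = -15.0 MPa

-15.0


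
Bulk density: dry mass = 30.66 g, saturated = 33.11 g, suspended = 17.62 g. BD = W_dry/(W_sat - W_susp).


BD = 30.66 / (33.11 - 17.62) = 30.66 / 15.49 = 1.979 g/cm^3

1.979


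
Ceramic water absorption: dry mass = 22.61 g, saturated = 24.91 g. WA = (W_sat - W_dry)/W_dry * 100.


WA = (24.91 - 22.61) / 22.61 * 100 = 10.17%

10.17


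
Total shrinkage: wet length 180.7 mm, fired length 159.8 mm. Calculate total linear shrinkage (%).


TS = (180.7 - 159.8) / 180.7 * 100 = 11.57%

11.57


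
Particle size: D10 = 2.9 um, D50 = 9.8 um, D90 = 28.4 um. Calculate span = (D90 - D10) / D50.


Span = (28.4 - 2.9) / 9.8 = 25.5 / 9.8 = 2.602

2.602


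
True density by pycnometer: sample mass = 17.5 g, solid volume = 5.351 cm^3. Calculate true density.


TD = 17.5 / 5.351 = 3.27 g/cm^3

3.27


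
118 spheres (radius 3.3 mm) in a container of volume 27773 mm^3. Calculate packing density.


V_sphere = 4/3*pi*3.3^3 = 150.5326 mm^3
Total V = 118*150.5326 = 17762.8468 mm^3
PD = 17762.8468 / 27773 = 0.64

0.64


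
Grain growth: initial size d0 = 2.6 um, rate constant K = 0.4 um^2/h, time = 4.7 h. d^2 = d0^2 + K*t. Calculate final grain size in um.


d^2 = 2.6^2 + 0.4*4.7 = 8.64
d = sqrt(8.64) = 2.94 um

2.94


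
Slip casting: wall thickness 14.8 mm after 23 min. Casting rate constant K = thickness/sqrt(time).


K = 14.8 / sqrt(23) = 14.8 / 4.7958 = 3.086 mm/min^0.5

3.086


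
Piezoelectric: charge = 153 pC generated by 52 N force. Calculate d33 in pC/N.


d33 = 153 / 52 = 2.9 pC/N

2.9


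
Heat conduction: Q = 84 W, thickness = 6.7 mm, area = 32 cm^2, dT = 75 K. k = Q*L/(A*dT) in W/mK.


k = 84*6.7/1000/(32/10000*75) = 2.35 W/mK

2.35


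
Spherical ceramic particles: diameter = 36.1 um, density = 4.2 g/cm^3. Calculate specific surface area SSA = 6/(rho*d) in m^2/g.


SSA = 6 / (4.2 * 36.1) = 0.04 m^2/g

0.04


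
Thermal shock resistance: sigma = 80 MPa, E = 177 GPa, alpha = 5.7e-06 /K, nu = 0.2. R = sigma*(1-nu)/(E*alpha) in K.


R = 80*(1-0.2)/(177*1000*5.7e-06) = 63 K

63


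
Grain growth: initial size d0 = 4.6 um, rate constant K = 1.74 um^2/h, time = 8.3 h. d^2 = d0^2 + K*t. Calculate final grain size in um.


d^2 = 4.6^2 + 1.74*8.3 = 35.602
d = sqrt(35.602) = 5.97 um

5.97


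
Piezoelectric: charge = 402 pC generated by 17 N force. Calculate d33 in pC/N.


d33 = 402 / 17 = 23.6 pC/N

23.6


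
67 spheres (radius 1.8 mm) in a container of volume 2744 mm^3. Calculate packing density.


V_sphere = 4/3*pi*1.8^3 = 24.429 mm^3
Total V = 67*24.429 = 1636.743 mm^3
PD = 1636.743 / 2744 = 0.596

0.596


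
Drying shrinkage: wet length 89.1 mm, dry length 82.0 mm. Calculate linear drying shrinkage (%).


DS = (89.1 - 82.0) / 89.1 * 100 = 7.97%

7.97


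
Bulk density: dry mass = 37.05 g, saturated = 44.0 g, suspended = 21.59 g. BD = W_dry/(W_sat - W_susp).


BD = 37.05 / (44.0 - 21.59) = 37.05 / 22.41 = 1.653 g/cm^3

1.653


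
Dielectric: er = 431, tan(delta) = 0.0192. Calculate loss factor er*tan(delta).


Loss = 431 * 0.0192 = 8.275

8.275


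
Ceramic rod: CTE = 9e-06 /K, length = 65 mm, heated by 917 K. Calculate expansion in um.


dL = 9e-06 * 65 * 917 * 1000 = 536.445 um

536.445


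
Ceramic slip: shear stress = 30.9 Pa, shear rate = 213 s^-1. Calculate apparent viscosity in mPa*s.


eta = tau/gamma * 1000 = 30.9/213 * 1000 = 145.1 mPa*s

145.1


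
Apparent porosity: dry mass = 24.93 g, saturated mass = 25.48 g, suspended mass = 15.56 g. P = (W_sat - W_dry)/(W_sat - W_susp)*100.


P = (25.48 - 24.93) / (25.48 - 15.56) * 100 = 0.55 / 9.92 * 100 = 5.5%

5.5


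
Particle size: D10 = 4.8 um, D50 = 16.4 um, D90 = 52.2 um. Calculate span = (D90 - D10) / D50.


Span = (52.2 - 4.8) / 16.4 = 47.4 / 16.4 = 2.89

2.89


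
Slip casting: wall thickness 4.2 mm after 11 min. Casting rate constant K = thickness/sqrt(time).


K = 4.2 / sqrt(11) = 4.2 / 3.3166 = 1.266 mm/min^0.5

1.266


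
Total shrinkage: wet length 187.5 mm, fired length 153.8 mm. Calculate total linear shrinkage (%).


TS = (187.5 - 153.8) / 187.5 * 100 = 17.97%

17.97


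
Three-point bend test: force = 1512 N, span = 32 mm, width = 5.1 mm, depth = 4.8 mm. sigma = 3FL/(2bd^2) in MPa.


sigma = 3*1512*32/(2*5.1*4.8^2) = 617.6 MPa

617.6


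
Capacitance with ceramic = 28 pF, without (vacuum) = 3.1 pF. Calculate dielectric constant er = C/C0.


er = 28 / 3.1 = 9.03

9.03


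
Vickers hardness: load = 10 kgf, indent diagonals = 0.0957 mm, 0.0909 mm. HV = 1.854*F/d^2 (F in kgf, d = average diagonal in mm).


d_avg = (0.0957+0.0909)/2 = 0.0933 mm
HV = 1.854*10/0.0933^2 = 2130

2130


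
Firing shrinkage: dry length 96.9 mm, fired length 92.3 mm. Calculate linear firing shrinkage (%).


FS = (96.9 - 92.3) / 96.9 * 100 = 4.75%

4.75


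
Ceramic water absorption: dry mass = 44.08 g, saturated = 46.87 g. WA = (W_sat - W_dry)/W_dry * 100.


WA = (46.87 - 44.08) / 44.08 * 100 = 6.33%

6.33


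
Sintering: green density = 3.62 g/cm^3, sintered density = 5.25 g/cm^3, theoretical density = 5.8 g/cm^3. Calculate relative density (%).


Relative = 5.25 / 5.8 * 100 = 90.5%

90.5


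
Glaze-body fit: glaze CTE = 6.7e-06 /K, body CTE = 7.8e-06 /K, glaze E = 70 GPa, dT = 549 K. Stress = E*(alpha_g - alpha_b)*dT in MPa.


Stress = 70*1000*(6.7e-06 - 7.8e-06)*549 = -42.3 MPa

-42.3


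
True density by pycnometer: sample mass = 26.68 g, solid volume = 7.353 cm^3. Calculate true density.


TD = 26.68 / 7.353 = 3.628 g/cm^3

3.628


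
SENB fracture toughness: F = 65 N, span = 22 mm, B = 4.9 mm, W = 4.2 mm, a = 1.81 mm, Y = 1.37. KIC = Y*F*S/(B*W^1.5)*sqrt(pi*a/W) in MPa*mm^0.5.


KIC = 1.37*65*22/(4.9*4.2^1.5)*sqrt(pi*1.81/4.2) = 54.05

54.05


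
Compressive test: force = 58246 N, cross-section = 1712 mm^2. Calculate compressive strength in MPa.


CS = 58246 / 1712 = 34.0 MPa

34.0


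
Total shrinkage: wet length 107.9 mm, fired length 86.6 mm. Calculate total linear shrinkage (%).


TS = (107.9 - 86.6) / 107.9 * 100 = 19.74%

19.74


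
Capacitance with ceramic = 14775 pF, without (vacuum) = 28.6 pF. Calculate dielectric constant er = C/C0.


er = 14775 / 28.6 = 516.61

516.61


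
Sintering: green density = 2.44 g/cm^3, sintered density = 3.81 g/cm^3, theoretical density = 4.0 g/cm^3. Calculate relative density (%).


Relative = 3.81 / 4.0 * 100 = 95.3%

95.3


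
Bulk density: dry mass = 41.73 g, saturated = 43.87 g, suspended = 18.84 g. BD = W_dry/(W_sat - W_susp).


BD = 41.73 / (43.87 - 18.84) = 41.73 / 25.03 = 1.667 g/cm^3

1.667


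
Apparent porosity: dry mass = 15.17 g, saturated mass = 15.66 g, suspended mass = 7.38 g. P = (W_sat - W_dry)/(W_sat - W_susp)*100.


P = (15.66 - 15.17) / (15.66 - 7.38) * 100 = 0.49 / 8.28 * 100 = 5.9%

5.9


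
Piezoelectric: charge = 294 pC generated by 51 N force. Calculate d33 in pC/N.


d33 = 294 / 51 = 5.8 pC/N

5.8


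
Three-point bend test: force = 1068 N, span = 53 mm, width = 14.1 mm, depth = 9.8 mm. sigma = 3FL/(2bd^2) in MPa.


sigma = 3*1068*53/(2*14.1*9.8^2) = 62.7 MPa

62.7


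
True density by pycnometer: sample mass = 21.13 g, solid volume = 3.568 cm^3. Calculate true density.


TD = 21.13 / 3.568 = 5.922 g/cm^3

5.922


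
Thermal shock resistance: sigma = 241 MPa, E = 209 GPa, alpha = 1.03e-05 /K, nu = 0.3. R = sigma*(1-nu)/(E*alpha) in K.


R = 241*(1-0.3)/(209*1000*1.03e-05) = 78 K

78


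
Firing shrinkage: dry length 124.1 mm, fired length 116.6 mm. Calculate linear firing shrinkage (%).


FS = (124.1 - 116.6) / 124.1 * 100 = 6.04%

6.04


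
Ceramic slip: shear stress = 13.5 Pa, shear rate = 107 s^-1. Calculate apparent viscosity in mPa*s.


eta = tau/gamma * 1000 = 13.5/107 * 1000 = 126.2 mPa*s

126.2


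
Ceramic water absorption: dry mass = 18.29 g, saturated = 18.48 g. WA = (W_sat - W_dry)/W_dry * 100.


WA = (18.48 - 18.29) / 18.29 * 100 = 1.04%

1.04


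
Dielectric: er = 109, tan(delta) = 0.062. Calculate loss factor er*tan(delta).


Loss = 109 * 0.062 = 6.758

6.758


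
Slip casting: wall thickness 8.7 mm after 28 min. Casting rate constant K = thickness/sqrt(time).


K = 8.7 / sqrt(28) = 8.7 / 5.2915 = 1.644 mm/min^0.5

1.644


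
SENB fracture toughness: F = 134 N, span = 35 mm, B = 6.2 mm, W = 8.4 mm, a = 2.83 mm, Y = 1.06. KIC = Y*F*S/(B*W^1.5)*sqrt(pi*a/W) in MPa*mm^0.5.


KIC = 1.06*134*35/(6.2*8.4^1.5)*sqrt(pi*2.83/8.4) = 33.88

33.88


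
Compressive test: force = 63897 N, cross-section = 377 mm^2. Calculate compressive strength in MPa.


CS = 63897 / 377 = 169.5 MPa

169.5


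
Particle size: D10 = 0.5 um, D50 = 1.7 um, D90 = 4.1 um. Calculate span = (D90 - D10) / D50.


Span = (4.1 - 0.5) / 1.7 = 3.6 / 1.7 = 2.118

2.118


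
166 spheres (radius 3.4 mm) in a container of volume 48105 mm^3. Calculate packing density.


V_sphere = 4/3*pi*3.4^3 = 164.6362 mm^3
Total V = 166*164.6362 = 27329.6092 mm^3
PD = 27329.6092 / 48105 = 0.568

0.568


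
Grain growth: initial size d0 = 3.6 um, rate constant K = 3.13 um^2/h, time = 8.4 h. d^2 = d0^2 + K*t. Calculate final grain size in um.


d^2 = 3.6^2 + 3.13*8.4 = 39.252
d = sqrt(39.252) = 6.27 um

6.27


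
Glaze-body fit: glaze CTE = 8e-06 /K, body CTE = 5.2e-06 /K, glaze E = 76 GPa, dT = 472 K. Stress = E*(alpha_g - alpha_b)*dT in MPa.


Stress = 76*1000*(8e-06 - 5.2e-06)*472 = 100.4 MPa

100.4


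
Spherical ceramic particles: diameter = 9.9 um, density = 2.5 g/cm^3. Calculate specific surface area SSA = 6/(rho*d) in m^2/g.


SSA = 6 / (2.5 * 9.9) = 0.242 m^2/g

0.242


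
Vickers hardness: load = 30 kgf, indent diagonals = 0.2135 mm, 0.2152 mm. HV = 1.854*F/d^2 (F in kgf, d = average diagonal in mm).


d_avg = (0.2135+0.2152)/2 = 0.21435 mm
HV = 1.854*30/0.21435^2 = 1211

1211


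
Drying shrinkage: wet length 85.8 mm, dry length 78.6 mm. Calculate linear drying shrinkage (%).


DS = (85.8 - 78.6) / 85.8 * 100 = 8.39%

8.39


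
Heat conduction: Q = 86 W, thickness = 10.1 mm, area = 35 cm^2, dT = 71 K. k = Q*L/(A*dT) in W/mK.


k = 86*10.1/1000/(35/10000*71) = 3.5 W/mK

3.5


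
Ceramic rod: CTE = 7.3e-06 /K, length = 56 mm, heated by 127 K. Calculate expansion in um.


dL = 7.3e-06 * 56 * 127 * 1000 = 51.918 um

51.918


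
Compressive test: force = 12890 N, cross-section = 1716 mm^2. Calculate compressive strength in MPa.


CS = 12890 / 1716 = 7.5 MPa

7.5


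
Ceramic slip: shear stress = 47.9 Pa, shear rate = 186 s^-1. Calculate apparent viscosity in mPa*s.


eta = tau/gamma * 1000 = 47.9/186 * 1000 = 257.5 mPa*s

257.5


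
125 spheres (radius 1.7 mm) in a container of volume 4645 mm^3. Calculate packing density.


V_sphere = 4/3*pi*1.7^3 = 20.5795 mm^3
Total V = 125*20.5795 = 2572.4375 mm^3
PD = 2572.4375 / 4645 = 0.554

0.554


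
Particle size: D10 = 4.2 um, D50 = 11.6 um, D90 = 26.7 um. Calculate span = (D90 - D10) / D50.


Span = (26.7 - 4.2) / 11.6 = 22.5 / 11.6 = 1.94

1.94


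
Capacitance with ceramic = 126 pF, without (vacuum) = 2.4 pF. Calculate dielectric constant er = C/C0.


er = 126 / 2.4 = 52.5

52.5


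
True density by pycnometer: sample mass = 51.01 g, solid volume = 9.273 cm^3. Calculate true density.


TD = 51.01 / 9.273 = 5.501 g/cm^3

5.501


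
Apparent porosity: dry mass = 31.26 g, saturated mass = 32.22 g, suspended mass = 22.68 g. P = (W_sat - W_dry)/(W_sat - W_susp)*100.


P = (32.22 - 31.26) / (32.22 - 22.68) * 100 = 0.96 / 9.54 * 100 = 10.1%

10.1


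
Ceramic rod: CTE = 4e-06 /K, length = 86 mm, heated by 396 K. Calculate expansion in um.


dL = 4e-06 * 86 * 396 * 1000 = 136.224 um

136.224


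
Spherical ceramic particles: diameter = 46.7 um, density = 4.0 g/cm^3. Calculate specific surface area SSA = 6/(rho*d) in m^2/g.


SSA = 6 / (4.0 * 46.7) = 0.032 m^2/g

0.032


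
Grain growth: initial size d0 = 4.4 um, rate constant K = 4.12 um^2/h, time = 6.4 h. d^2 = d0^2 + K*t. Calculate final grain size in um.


d^2 = 4.4^2 + 4.12*6.4 = 45.728
d = sqrt(45.728) = 6.76 um

6.76


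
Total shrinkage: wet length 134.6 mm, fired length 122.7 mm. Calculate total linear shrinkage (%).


TS = (134.6 - 122.7) / 134.6 * 100 = 8.84%

8.84


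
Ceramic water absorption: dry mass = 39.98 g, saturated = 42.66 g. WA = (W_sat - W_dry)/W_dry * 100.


WA = (42.66 - 39.98) / 39.98 * 100 = 6.7%

6.7


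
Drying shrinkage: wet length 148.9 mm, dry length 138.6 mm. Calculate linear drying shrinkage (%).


DS = (148.9 - 138.6) / 148.9 * 100 = 6.92%

6.92


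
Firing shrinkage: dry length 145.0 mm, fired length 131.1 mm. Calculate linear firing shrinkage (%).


FS = (145.0 - 131.1) / 145.0 * 100 = 9.59%

9.59


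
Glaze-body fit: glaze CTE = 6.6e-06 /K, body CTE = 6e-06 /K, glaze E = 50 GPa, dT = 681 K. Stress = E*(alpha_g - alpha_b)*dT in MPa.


Stress = 50*1000*(6.6e-06 - 6e-06)*681 = 20.4 MPa

20.4


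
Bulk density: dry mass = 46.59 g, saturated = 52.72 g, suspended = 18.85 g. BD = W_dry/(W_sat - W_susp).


BD = 46.59 / (52.72 - 18.85) = 46.59 / 33.87 = 1.376 g/cm^3

1.376


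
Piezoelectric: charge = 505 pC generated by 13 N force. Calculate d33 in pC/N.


d33 = 505 / 13 = 38.8 pC/N

38.8


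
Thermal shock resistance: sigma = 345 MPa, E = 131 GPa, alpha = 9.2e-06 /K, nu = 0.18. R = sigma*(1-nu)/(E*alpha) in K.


R = 345*(1-0.18)/(131*1000*9.2e-06) = 235 K

235


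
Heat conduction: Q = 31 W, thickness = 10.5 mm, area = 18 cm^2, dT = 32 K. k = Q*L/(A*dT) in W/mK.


k = 31*10.5/1000/(18/10000*32) = 5.65 W/mK

5.65


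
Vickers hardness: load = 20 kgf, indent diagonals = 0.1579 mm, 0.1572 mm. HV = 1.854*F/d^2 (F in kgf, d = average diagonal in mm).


d_avg = (0.1579+0.1572)/2 = 0.15755 mm
HV = 1.854*20/0.15755^2 = 1494

1494


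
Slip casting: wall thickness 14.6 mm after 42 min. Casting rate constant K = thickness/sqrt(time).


K = 14.6 / sqrt(42) = 14.6 / 6.4807 = 2.253 mm/min^0.5

2.253


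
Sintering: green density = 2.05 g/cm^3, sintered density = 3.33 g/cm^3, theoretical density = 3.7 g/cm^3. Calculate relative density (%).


Relative = 3.33 / 3.7 * 100 = 90.0%

90.0


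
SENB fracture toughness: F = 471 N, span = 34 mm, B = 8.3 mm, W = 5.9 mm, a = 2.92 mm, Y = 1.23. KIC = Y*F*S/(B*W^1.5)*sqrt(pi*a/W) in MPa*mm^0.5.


KIC = 1.23*471*34/(8.3*5.9^1.5)*sqrt(pi*2.92/5.9) = 206.49

206.49


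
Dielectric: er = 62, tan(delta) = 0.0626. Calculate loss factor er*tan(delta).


Loss = 62 * 0.0626 = 3.881

3.881


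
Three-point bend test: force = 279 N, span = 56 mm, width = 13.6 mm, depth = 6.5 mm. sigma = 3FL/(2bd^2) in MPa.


sigma = 3*279*56/(2*13.6*6.5^2) = 40.8 MPa

40.8


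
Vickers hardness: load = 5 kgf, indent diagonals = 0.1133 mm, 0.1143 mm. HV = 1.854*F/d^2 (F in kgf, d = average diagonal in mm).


d_avg = (0.1133+0.1143)/2 = 0.1138 mm
HV = 1.854*5/0.1138^2 = 716

716


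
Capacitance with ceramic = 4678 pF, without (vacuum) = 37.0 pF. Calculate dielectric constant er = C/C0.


er = 4678 / 37.0 = 126.43

126.43


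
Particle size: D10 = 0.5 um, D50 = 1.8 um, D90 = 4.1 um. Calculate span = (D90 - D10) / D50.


Span = (4.1 - 0.5) / 1.8 = 3.6 / 1.8 = 2.0

2.0


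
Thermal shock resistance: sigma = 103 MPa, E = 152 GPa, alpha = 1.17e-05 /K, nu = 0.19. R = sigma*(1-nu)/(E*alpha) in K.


R = 103*(1-0.19)/(152*1000*1.17e-05) = 47 K

47


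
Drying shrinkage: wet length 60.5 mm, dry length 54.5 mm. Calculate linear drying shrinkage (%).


DS = (60.5 - 54.5) / 60.5 * 100 = 9.92%

9.92


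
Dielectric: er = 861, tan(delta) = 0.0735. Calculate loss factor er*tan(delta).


Loss = 861 * 0.0735 = 63.284

63.284


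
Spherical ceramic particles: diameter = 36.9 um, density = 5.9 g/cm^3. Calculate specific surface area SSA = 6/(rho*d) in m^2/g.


SSA = 6 / (5.9 * 36.9) = 0.028 m^2/g

0.028


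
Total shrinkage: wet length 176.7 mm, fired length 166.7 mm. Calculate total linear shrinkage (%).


TS = (176.7 - 166.7) / 176.7 * 100 = 5.66%

5.66


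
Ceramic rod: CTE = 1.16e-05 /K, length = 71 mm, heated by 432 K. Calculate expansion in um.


dL = 1.16e-05 * 71 * 432 * 1000 = 355.795 um

355.795


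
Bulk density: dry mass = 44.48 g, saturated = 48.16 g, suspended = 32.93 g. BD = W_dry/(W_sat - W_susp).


BD = 44.48 / (48.16 - 32.93) = 44.48 / 15.23 = 2.921 g/cm^3

2.921


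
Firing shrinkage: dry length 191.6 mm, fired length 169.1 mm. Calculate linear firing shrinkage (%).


FS = (191.6 - 169.1) / 191.6 * 100 = 11.74%

11.74


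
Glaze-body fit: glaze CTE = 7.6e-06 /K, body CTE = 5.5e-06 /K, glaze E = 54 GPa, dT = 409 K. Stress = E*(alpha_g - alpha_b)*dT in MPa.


Stress = 54*1000*(7.6e-06 - 5.5e-06)*409 = 46.4 MPa

46.4


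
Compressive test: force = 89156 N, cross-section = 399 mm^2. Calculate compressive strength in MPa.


CS = 89156 / 399 = 223.4 MPa

223.4


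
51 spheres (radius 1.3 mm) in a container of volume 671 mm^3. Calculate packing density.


V_sphere = 4/3*pi*1.3^3 = 9.2028 mm^3
Total V = 51*9.2028 = 469.3428 mm^3
PD = 469.3428 / 671 = 0.699

0.699


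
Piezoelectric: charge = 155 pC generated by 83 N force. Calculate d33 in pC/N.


d33 = 155 / 83 = 1.9 pC/N

1.9


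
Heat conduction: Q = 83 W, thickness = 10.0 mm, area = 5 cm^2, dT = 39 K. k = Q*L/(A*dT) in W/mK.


k = 83*10.0/1000/(5/10000*39) = 42.56 W/mK

42.56


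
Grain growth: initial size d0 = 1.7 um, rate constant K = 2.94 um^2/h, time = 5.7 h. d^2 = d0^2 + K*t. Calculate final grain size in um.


d^2 = 1.7^2 + 2.94*5.7 = 19.648
d = sqrt(19.648) = 4.43 um

4.43


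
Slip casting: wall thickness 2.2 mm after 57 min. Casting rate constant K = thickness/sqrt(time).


K = 2.2 / sqrt(57) = 2.2 / 7.5498 = 0.291 mm/min^0.5

0.291


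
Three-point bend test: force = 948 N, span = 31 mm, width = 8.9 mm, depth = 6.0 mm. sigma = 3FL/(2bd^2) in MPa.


sigma = 3*948*31/(2*8.9*6.0^2) = 137.6 MPa

137.6


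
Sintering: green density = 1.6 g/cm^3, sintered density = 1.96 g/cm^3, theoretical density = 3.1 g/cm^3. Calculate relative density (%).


Relative = 1.96 / 3.1 * 100 = 63.2%

63.2


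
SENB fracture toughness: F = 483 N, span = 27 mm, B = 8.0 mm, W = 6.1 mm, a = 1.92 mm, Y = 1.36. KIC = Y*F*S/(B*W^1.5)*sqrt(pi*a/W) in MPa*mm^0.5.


KIC = 1.36*483*27/(8.0*6.1^1.5)*sqrt(pi*1.92/6.1) = 146.33

146.33


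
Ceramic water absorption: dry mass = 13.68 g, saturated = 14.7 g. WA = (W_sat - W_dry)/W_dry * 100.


WA = (14.7 - 13.68) / 13.68 * 100 = 7.46%

7.46


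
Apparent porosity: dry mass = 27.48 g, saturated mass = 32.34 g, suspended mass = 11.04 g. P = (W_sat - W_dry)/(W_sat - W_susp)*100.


P = (32.34 - 27.48) / (32.34 - 11.04) * 100 = 4.86 / 21.3 * 100 = 22.8%

22.8


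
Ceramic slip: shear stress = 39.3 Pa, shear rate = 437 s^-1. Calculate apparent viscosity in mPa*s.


eta = tau/gamma * 1000 = 39.3/437 * 1000 = 89.9 mPa*s

89.9


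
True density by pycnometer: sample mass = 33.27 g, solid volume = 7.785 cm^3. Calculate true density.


TD = 33.27 / 7.785 = 4.274 g/cm^3

4.274


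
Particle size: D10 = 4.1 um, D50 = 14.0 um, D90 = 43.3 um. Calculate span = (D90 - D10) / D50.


Span = (43.3 - 4.1) / 14.0 = 39.2 / 14.0 = 2.8

2.8
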